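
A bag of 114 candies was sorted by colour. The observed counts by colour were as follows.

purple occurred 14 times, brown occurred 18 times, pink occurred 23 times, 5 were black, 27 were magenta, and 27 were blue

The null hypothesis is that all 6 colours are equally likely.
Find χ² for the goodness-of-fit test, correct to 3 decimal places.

19.263

Expected count for each of the 6 categories: 114/6 = 19.
cat          O        E   (O−E)²/E
purple      14       19     1.3158
brown       18       19     0.0526
pink        23       19     0.8421
black        5       19    10.3158
magenta     27       19     3.3684
blue        27       19     3.3684
Sum = 19.263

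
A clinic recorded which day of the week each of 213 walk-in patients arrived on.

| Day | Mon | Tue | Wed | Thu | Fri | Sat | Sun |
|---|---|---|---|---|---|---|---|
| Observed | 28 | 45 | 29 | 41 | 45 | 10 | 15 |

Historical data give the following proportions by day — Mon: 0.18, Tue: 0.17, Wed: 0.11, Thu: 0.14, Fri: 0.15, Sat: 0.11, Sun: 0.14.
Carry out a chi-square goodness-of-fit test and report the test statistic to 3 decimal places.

30.832

Expected counts E_i = n·p_i: 213×0.18 = 38.34, 213×0.17 = 36.21, 213×0.11 = 23.43, 213×0.14 = 29.82, 213×0.15 = 31.95, 213×0.11 = 23.43, 213×0.14 = 29.82.
cat         O        E   (O−E)²/E
Mon        28    38.34     2.7886
Tue        45    36.21     2.1338
Wed        29    23.43     1.3242
Thu        41    29.82     4.1916
Fri        45    31.95     5.3303
Sat        10    23.43     7.6980
Sun        15    29.82     7.3653
Sum = 30.832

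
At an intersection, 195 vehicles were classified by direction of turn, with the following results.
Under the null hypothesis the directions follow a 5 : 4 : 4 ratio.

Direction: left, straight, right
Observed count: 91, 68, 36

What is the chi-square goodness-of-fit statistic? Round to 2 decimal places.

14.08

Ratio total = 13. Expected counts: 195×5/13 = 75, 195×4/13 = 60, 195×4/13 = 60.
left: (91 − 75)²/75 = 256/75 = 3.413
straight: (68 − 60)²/60 = 64/60 = 1.067
right: (36 − 60)²/60 = 576/60 = 9.600
Sum = 14.08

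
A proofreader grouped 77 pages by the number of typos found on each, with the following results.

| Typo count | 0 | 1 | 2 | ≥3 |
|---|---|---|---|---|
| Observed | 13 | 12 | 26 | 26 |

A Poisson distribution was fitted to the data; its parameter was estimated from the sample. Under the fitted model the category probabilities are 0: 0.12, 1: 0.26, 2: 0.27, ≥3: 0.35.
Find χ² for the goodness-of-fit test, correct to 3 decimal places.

6.082

Expected counts E_i = n·p_i: 77×0.12 = 9.24, 77×0.26 = 20.02, 77×0.27 = 20.79, 77×0.35 = 26.95.
cat         O        E   (O−E)²/E
0          13     9.24     1.5300
1          12    20.02     3.2128
2          26    20.79     1.3056
≥3         26    26.95     0.0335
Sum = 6.082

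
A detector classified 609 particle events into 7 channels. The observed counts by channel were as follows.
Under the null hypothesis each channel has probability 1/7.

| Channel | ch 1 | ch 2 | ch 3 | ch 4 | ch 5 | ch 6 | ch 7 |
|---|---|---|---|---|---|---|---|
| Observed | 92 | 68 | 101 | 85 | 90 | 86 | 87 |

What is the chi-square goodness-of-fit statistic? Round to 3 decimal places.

Under H₀ each category has probability 1/7, so each expected count is 609/7 = 87.
χ² = (92−87)²/87 + (68−87)²/87 + (101−87)²/87 + (85−87)²/87 + (90−87)²/87 + (86−87)²/87 + (87−87)²/87
   = 0.2874 + 4.1494 + 2.2529 + 0.0460 + 0.1034 + 0.0115 + 0.0000
Sum = 6.851

6.851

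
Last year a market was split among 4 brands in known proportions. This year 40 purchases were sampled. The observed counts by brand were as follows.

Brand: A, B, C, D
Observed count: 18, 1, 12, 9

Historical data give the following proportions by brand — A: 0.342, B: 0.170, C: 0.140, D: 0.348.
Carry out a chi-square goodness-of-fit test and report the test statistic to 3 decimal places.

Expected counts E_i = n·p_i: 40×0.342 = 13.68, 40×0.170 = 6.8, 40×0.140 = 5.6, 40×0.348 = 13.92.
χ² = (18−13.68)²/13.68 + (1−6.8)²/6.8 + (12−5.6)²/5.6 + (9−13.92)²/13.92
   = 1.3642 + 4.9471 + 7.3143 + 1.7390
Sum = 15.365

15.365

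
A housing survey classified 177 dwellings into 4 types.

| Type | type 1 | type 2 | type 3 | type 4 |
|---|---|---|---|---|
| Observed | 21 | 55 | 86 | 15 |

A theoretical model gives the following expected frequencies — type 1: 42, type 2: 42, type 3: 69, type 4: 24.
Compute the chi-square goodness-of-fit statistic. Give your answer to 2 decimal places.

type 1: (21 − 42)²/42 = 441/42 = 10.500
type 2: (55 − 42)²/42 = 169/42 = 4.024
type 3: (86 − 69)²/69 = 289/69 = 4.188
type 4: (15 − 24)²/24 = 81/24 = 3.375
Sum = 22.09

22.09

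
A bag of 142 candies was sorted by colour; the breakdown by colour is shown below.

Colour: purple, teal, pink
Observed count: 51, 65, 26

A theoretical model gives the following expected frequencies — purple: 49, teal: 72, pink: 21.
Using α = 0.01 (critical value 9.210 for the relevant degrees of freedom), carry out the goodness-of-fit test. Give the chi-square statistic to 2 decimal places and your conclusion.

cat         O        E   (O−E)²/E
purple     51       49      0.082
teal       65       72      0.681
pink       26       21      1.190
Sum = 1.95
df = 2. Since 1.95 < 9.210, we do not reject H₀.

1.95; do not reject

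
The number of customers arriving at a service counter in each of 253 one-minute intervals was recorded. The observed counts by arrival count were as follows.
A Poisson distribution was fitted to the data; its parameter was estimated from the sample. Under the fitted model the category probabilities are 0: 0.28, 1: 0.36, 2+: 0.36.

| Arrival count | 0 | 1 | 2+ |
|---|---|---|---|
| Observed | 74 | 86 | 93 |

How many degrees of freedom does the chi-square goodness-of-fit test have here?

There are k = 3 categories and 1 parameter estimated from the data, so df = 3 − 1 − 1 = 1.

1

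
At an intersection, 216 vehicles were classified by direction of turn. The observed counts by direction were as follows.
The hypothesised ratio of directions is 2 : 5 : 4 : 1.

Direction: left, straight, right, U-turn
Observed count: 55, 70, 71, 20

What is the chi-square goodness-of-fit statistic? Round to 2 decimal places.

14.71

Ratio total = 12. Expected counts: 216×2/12 = 36, 216×5/12 = 90, 216×4/12 = 72, 216×1/12 = 18.
cat           O        E   (O−E)²/E
left         55       36     10.028
straight     70       90      4.444
right        71       72      0.014
U-turn       20       18      0.222
Sum = 14.71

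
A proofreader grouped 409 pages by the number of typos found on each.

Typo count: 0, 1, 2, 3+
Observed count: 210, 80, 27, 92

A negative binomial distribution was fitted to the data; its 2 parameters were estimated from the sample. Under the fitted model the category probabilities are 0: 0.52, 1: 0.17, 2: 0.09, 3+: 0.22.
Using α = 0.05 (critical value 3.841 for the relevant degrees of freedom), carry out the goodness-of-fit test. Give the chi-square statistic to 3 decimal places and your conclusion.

4.270; reject

Expected counts E_i = n·p_i: 409×0.52 = 212.68, 409×0.17 = 69.53, 409×0.09 = 36.81, 409×0.22 = 89.98.
cat         O        E   (O−E)²/E
0         210   212.68     0.0338
1          80    69.53     1.5766
2          27    36.81     2.6144
3+         92    89.98     0.0453
Sum = 4.270
df = 1. Since 4.270 > 3.841, we reject H₀.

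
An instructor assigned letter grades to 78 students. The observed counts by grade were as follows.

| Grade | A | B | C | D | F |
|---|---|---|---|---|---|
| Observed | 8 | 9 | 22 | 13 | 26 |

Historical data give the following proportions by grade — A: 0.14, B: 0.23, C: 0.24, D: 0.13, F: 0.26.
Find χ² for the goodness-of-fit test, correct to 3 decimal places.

Expected counts E_i = n·p_i: 78×0.14 = 10.92, 78×0.23 = 17.94, 78×0.24 = 18.72, 78×0.13 = 10.14, 78×0.26 = 20.28.
A: (8 − 10.92)²/10.92 = 8.5264/10.92 = 0.7808
B: (9 − 17.94)²/17.94 = 79.9236/17.94 = 4.4551
C: (22 − 18.72)²/18.72 = 10.7584/18.72 = 0.5747
D: (13 − 10.14)²/10.14 = 8.1796/10.14 = 0.8067
F: (26 − 20.28)²/20.28 = 32.7184/20.28 = 1.6133
Sum = 8.231

8.231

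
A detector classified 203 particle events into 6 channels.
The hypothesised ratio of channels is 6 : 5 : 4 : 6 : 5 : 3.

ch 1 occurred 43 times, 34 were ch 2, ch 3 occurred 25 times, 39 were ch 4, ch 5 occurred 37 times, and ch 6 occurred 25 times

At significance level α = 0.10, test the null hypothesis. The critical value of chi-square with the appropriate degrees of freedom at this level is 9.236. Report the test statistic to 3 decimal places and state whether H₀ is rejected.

1.464; do not reject

Ratio total = 29. Expected counts: 203×6/29 = 42, 203×5/29 = 35, 203×4/29 = 28, 203×6/29 = 42, 203×5/29 = 35, 203×3/29 = 21.
χ² = (43−42)²/42 + (34−35)²/35 + (25−28)²/28 + (39−42)²/42 + (37−35)²/35 + (25−21)²/21
   = 0.0238 + 0.0286 + 0.3214 + 0.2143 + 0.1143 + 0.7619
Sum = 1.464
df = 5. Since 1.464 < 9.236, we do not reject H₀.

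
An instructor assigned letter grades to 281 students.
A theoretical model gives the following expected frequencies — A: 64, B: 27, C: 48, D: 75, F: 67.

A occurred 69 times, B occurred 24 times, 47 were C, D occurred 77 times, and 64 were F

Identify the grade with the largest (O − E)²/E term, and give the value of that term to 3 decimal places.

A: (69 − 64)²/64 = 25/64 = 0.3906
B: (24 − 27)²/27 = 9/27 = 0.3333
C: (47 − 48)²/48 = 1/48 = 0.0208
D: (77 − 75)²/75 = 4/75 = 0.0533
F: (64 − 67)²/67 = 9/67 = 0.1343
The largest term is for A: 0.391.

A, 0.391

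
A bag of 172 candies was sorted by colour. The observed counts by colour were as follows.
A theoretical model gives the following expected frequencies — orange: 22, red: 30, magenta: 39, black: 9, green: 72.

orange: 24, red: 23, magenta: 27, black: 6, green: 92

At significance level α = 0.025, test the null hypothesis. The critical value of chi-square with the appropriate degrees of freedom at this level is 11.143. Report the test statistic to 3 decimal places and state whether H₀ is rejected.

12.063; reject

orange: (24 − 22)²/22 = 4/22 = 0.1818
red: (23 − 30)²/30 = 49/30 = 1.6333
magenta: (27 − 39)²/39 = 144/39 = 3.6923
black: (6 − 9)²/9 = 9/9 = 1.0000
green: (92 − 72)²/72 = 400/72 = 5.5556
Sum = 12.063
df = 4. Since 12.063 > 11.143, we reject H₀.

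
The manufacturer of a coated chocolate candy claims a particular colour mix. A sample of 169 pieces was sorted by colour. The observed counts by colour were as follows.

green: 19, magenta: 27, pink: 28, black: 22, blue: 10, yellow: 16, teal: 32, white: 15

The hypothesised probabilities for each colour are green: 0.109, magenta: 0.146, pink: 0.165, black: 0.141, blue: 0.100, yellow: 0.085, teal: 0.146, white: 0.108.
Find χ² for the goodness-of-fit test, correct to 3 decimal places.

6.136

Expected counts E_i = n·p_i: 169×0.109 = 18.421, 169×0.146 = 24.674, 169×0.165 = 27.885, 169×0.141 = 23.829, 169×0.100 = 16.9, 169×0.085 = 14.365, 169×0.146 = 24.674, 169×0.108 = 18.252.
green: (19 − 18.421)²/18.421 = 0.335241/18.421 = 0.0182
magenta: (27 − 24.674)²/24.674 = 5.410276/24.674 = 0.2193
pink: (28 − 27.885)²/27.885 = 0.013225/27.885 = 0.0005
black: (22 − 23.829)²/23.829 = 3.345241/23.829 = 0.1404
blue: (10 − 16.9)²/16.9 = 47.61/16.9 = 2.8172
yellow: (16 − 14.365)²/14.365 = 2.673225/14.365 = 0.1861
teal: (32 − 24.674)²/24.674 = 53.670276/24.674 = 2.1752
white: (15 − 18.252)²/18.252 = 10.575504/18.252 = 0.5794
Sum = 6.136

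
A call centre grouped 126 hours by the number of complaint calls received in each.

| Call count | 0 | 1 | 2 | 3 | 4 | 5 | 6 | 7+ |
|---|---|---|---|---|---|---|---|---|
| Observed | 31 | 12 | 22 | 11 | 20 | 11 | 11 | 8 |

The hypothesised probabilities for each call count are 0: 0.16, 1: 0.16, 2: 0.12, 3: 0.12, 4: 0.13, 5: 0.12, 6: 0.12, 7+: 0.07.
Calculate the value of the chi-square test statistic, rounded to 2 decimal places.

16.51

Expected counts E_i = n·p_i: 126×0.16 = 20.16, 126×0.16 = 20.16, 126×0.12 = 15.12, 126×0.12 = 15.12, 126×0.13 = 16.38, 126×0.12 = 15.12, 126×0.12 = 15.12, 126×0.07 = 8.82.
χ² = (31−20.16)²/20.16 + (12−20.16)²/20.16 + (22−15.12)²/15.12 + (11−15.12)²/15.12 + (20−16.38)²/16.38 + (11−15.12)²/15.12 + (11−15.12)²/15.12 + (8−8.82)²/8.82
   = 5.829 + 3.303 + 3.131 + 1.123 + 0.800 + 1.123 + 1.123 + 0.076
Sum = 16.51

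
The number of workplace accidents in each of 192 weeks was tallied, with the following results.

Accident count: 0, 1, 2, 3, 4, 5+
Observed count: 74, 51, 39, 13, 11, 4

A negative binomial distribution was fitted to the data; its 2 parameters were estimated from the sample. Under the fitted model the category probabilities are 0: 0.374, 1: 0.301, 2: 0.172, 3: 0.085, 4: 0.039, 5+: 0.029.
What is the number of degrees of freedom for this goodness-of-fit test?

3

There are k = 6 categories and 2 parameters estimated from the data, so df = 6 − 1 − 2 = 3.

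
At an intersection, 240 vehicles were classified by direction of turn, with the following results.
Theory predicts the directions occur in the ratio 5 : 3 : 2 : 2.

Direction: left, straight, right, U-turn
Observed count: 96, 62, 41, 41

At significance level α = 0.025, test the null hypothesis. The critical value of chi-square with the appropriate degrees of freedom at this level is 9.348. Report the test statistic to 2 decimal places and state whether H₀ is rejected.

0.28; do not reject

Ratio total = 12. Expected counts: 240×5/12 = 100, 240×3/12 = 60, 240×2/12 = 40, 240×2/12 = 40.
χ² = (96−100)²/100 + (62−60)²/60 + (41−40)²/40 + (41−40)²/40
   = 0.160 + 0.067 + 0.025 + 0.025
Sum = 0.28
df = 3. Since 0.28 < 9.348, we do not reject H₀.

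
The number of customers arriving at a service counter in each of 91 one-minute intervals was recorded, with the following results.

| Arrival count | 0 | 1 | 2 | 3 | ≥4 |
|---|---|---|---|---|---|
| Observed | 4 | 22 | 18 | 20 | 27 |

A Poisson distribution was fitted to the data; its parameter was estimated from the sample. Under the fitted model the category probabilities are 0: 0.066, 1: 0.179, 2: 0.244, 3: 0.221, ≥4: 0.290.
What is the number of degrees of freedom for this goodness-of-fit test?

3

There are k = 5 categories and 1 parameter estimated from the data, so df = 5 − 1 − 1 = 3.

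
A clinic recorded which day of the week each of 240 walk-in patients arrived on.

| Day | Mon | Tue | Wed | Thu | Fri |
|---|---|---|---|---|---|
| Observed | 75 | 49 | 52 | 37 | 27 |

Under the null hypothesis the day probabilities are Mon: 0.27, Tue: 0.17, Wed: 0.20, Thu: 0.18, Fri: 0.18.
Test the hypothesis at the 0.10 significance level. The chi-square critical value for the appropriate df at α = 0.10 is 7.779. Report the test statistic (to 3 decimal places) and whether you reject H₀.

Expected counts E_i = n·p_i: 240×0.27 = 64.8, 240×0.17 = 40.8, 240×0.20 = 48, 240×0.18 = 43.2, 240×0.18 = 43.2.
cat         O        E   (O−E)²/E
Mon        75     64.8     1.6056
Tue        49     40.8     1.6480
Wed        52       48     0.3333
Thu        37     43.2     0.8898
Fri        27     43.2     6.0750
Sum = 10.552
df = 4. Since 10.552 > 7.779, we reject H₀.

10.552; reject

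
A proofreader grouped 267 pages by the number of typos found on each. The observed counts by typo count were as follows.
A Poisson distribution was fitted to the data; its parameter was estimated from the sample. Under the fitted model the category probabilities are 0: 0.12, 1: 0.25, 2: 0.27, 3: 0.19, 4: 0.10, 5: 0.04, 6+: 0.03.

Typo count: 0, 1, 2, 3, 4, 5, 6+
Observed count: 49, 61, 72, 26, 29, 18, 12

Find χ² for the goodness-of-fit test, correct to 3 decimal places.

Expected counts E_i = n·p_i: 267×0.12 = 32.04, 267×0.25 = 66.75, 267×0.27 = 72.09, 267×0.19 = 50.73, 267×0.10 = 26.7, 267×0.04 = 10.68, 267×0.03 = 8.01.
0: (49 − 32.04)²/32.04 = 287.6416/32.04 = 8.9776
1: (61 − 66.75)²/66.75 = 33.0625/66.75 = 0.4953
2: (72 − 72.09)²/72.09 = 0.0081/72.09 = 0.0001
3: (26 − 50.73)²/50.73 = 611.5729/50.73 = 12.0554
4: (29 − 26.7)²/26.7 = 5.29/26.7 = 0.1981
5: (18 − 10.68)²/10.68 = 53.5824/10.68 = 5.0171
6+: (12 − 8.01)²/8.01 = 15.9201/8.01 = 1.9875
Sum = 28.731

28.731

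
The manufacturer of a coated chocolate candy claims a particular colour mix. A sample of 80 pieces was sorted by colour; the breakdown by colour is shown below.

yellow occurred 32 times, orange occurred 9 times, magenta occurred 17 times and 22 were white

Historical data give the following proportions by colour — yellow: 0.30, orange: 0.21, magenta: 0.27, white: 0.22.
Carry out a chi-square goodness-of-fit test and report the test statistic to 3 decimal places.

8.368

Expected counts E_i = n·p_i: 80×0.30 = 24, 80×0.21 = 16.8, 80×0.27 = 21.6, 80×0.22 = 17.6.
yellow: (32 − 24)²/24 = 64/24 = 2.6667
orange: (9 − 16.8)²/16.8 = 60.84/16.8 = 3.6214
magenta: (17 − 21.6)²/21.6 = 21.16/21.6 = 0.9796
white: (22 − 17.6)²/17.6 = 19.36/17.6 = 1.1000
Sum = 8.368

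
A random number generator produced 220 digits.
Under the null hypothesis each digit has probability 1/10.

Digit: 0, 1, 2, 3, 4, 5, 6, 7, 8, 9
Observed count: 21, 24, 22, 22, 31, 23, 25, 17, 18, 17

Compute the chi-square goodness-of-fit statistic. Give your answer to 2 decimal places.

7.36

Expected count for each of the 10 categories: 220/10 = 22.
χ² = (21−22)²/22 + (24−22)²/22 + (22−22)²/22 + (22−22)²/22 + (31−22)²/22 + (23−22)²/22 + (25−22)²/22 + (17−22)²/22 + (18−22)²/22 + (17−22)²/22
   = 0.045 + 0.182 + 0.000 + 0.000 + 3.682 + 0.045 + 0.409 + 1.136 + 0.727 + 1.136
Sum = 7.36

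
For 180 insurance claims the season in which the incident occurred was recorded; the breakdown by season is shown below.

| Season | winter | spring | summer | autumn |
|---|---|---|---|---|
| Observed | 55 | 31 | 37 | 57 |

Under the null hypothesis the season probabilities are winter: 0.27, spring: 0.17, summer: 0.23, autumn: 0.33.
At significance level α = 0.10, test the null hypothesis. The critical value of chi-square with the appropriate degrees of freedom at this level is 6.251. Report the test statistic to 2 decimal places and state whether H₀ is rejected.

Expected counts E_i = n·p_i: 180×0.27 = 48.6, 180×0.17 = 30.6, 180×0.23 = 41.4, 180×0.33 = 59.4.
winter: (55 − 48.6)²/48.6 = 40.96/48.6 = 0.843
spring: (31 − 30.6)²/30.6 = 0.16/30.6 = 0.005
summer: (37 − 41.4)²/41.4 = 19.36/41.4 = 0.468
autumn: (57 − 59.4)²/59.4 = 5.76/59.4 = 0.097
Sum = 1.41
df = 3. Since 1.41 < 6.251, we do not reject H₀.

1.41; do not reject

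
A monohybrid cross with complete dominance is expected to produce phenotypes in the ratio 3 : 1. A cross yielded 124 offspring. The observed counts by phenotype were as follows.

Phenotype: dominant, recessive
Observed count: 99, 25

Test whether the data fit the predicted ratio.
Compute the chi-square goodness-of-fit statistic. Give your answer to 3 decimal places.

1.548

Ratio total = 4. Expected counts: 124×3/4 = 93, 124×1/4 = 31.
cat            O        E   (O−E)²/E
dominant      99       93     0.3871
recessive     25       31     1.1613
Sum = 1.548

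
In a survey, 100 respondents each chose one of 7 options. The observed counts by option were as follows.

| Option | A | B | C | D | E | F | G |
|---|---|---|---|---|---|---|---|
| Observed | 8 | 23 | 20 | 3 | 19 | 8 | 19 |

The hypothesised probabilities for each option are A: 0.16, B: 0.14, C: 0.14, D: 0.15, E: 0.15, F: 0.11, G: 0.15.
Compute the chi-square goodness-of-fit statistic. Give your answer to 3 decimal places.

Expected counts E_i = n·p_i: 100×0.16 = 16, 100×0.14 = 14, 100×0.14 = 14, 100×0.15 = 15, 100×0.15 = 15, 100×0.11 = 11, 100×0.15 = 15.
A: (8 − 16)²/16 = 64/16 = 4.0000
B: (23 − 14)²/14 = 81/14 = 5.7857
C: (20 − 14)²/14 = 36/14 = 2.5714
D: (3 − 15)²/15 = 144/15 = 9.6000
E: (19 − 15)²/15 = 16/15 = 1.0667
F: (8 − 11)²/11 = 9/11 = 0.8182
G: (19 − 15)²/15 = 16/15 = 1.0667
Sum = 24.909

24.909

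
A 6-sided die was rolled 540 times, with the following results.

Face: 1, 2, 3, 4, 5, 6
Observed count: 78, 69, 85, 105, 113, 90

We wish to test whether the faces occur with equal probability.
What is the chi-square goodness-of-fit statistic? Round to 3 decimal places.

Under H₀ each category has probability 1/6, so each expected count is 540/6 = 90.
1: (78 − 90)²/90 = 144/90 = 1.6000
2: (69 − 90)²/90 = 441/90 = 4.9000
3: (85 − 90)²/90 = 25/90 = 0.2778
4: (105 − 90)²/90 = 225/90 = 2.5000
5: (113 − 90)²/90 = 529/90 = 5.8778
6: (90 − 90)²/90 = 0/90 = 0.0000
Sum = 15.156

15.156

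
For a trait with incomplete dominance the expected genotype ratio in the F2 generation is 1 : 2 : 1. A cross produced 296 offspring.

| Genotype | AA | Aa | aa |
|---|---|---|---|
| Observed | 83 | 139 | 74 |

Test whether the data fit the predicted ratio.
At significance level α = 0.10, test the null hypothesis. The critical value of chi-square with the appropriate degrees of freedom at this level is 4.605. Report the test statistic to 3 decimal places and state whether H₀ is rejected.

Ratio total = 4. Expected counts: 296×1/4 = 74, 296×2/4 = 148, 296×1/4 = 74.
χ² = (83−74)²/74 + (139−148)²/148 + (74−74)²/74
   = 1.0946 + 0.5473 + 0.0000
Sum = 1.642
df = 2. Since 1.642 < 4.605, we do not reject H₀.

1.642; do not reject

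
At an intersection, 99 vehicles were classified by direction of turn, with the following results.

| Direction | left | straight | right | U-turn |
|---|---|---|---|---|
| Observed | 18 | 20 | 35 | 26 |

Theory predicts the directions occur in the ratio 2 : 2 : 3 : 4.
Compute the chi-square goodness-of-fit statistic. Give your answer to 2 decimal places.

Ratio total = 11. Expected counts: 99×2/11 = 18, 99×2/11 = 18, 99×3/11 = 27, 99×4/11 = 36.
χ² = (18−18)²/18 + (20−18)²/18 + (35−27)²/27 + (26−36)²/36
   = 0.000 + 0.222 + 2.370 + 2.778
Sum = 5.37

5.37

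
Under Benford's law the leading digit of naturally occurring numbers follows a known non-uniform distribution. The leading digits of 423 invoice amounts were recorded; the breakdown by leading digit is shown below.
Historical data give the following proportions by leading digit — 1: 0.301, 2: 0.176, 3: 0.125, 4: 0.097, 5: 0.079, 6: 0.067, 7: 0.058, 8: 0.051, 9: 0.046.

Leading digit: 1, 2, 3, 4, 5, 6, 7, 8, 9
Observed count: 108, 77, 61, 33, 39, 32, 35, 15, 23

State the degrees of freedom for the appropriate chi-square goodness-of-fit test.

8

There are k = 9 categories and no parameters were estimated from the data, so df = 9 − 1 = 8.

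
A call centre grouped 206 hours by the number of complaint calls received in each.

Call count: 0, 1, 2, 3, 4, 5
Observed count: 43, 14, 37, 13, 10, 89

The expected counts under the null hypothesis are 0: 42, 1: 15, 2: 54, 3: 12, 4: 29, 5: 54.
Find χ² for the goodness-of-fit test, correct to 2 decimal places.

40.66

0: (43 − 42)²/42 = 1/42 = 0.024
1: (14 − 15)²/15 = 1/15 = 0.067
2: (37 − 54)²/54 = 289/54 = 5.352
3: (13 − 12)²/12 = 1/12 = 0.083
4: (10 − 29)²/29 = 361/29 = 12.448
5: (89 − 54)²/54 = 1225/54 = 22.685
Sum = 40.66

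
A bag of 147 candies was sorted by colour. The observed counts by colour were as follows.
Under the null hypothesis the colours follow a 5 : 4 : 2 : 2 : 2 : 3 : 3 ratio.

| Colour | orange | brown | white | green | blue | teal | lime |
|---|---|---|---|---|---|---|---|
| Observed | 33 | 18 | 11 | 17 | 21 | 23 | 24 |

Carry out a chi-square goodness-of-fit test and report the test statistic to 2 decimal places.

9.09

Ratio total = 21. Expected counts: 147×5/21 = 35, 147×4/21 = 28, 147×2/21 = 14, 147×2/21 = 14, 147×2/21 = 14, 147×3/21 = 21, 147×3/21 = 21.
χ² = (33−35)²/35 + (18−28)²/28 + (11−14)²/14 + (17−14)²/14 + (21−14)²/14 + (23−21)²/21 + (24−21)²/21
   = 0.114 + 3.571 + 0.643 + 0.643 + 3.500 + 0.190 + 0.429
Sum = 9.09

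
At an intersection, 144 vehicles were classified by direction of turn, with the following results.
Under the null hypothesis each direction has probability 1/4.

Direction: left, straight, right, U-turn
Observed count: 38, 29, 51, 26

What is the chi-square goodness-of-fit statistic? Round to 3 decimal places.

10.500

Under H₀ each category has probability 1/4, so each expected count is 144/4 = 36.
left: (38 − 36)²/36 = 4/36 = 0.1111
straight: (29 − 36)²/36 = 49/36 = 1.3611
right: (51 − 36)²/36 = 225/36 = 6.2500
U-turn: (26 − 36)²/36 = 100/36 = 2.7778
Sum = 10.500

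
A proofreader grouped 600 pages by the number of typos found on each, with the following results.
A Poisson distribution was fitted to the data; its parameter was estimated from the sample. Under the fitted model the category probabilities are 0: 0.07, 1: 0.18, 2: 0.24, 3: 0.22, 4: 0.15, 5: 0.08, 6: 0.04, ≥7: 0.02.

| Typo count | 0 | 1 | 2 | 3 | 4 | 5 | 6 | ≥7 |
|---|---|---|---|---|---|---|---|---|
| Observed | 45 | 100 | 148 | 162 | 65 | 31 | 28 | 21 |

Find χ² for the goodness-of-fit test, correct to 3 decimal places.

28.118

Expected counts E_i = n·p_i: 600×0.07 = 42, 600×0.18 = 108, 600×0.24 = 144, 600×0.22 = 132, 600×0.15 = 90, 600×0.08 = 48, 600×0.04 = 24, 600×0.02 = 12.
cat         O        E   (O−E)²/E
0          45       42     0.2143
1         100      108     0.5926
2         148      144     0.1111
3         162      132     6.8182
4          65       90     6.9444
5          31       48     6.0208
6          28       24     0.6667
≥7         21       12     6.7500
Sum = 28.118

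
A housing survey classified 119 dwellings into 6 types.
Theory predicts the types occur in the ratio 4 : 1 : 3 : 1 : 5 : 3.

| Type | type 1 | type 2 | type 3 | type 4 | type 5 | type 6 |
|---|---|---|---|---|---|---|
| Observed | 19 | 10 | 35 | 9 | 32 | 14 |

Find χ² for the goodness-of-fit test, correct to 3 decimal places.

16.674

Ratio total = 17. Expected counts: 119×4/17 = 28, 119×1/17 = 7, 119×3/17 = 21, 119×1/17 = 7, 119×5/17 = 35, 119×3/17 = 21.
χ² = (19−28)²/28 + (10−7)²/7 + (35−21)²/21 + (9−7)²/7 + (32−35)²/35 + (14−21)²/21
   = 2.8929 + 1.2857 + 9.3333 + 0.5714 + 0.2571 + 2.3333
Sum = 16.674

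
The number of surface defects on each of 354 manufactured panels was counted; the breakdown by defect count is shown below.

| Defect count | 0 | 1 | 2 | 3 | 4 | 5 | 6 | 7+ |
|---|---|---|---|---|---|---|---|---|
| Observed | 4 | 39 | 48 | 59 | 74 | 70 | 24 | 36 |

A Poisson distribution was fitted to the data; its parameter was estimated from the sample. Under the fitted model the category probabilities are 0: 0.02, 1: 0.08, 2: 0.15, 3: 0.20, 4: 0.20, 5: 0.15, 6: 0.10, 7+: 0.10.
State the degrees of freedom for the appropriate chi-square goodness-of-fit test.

6

There are k = 8 categories and 1 parameter estimated from the data, so df = 8 − 1 − 1 = 6.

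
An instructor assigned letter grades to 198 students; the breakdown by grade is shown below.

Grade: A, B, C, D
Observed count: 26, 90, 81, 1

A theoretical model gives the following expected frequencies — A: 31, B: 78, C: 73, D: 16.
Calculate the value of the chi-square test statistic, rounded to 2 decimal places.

χ² = (26−31)²/31 + (90−78)²/78 + (81−73)²/73 + (1−16)²/16
   = 0.806 + 1.846 + 0.877 + 14.063
Sum = 17.59

17.59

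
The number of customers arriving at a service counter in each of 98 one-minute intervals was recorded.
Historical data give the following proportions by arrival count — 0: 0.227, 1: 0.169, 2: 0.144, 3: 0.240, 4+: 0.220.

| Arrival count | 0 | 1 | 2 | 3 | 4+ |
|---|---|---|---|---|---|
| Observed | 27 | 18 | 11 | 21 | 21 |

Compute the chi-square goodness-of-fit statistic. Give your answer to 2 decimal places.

Expected counts E_i = n·p_i: 98×0.227 = 22.246, 98×0.169 = 16.562, 98×0.144 = 14.112, 98×0.240 = 23.52, 98×0.220 = 21.56.
cat         O        E   (O−E)²/E
0          27   22.246      1.016
1          18   16.562      0.125
2          11   14.112      0.686
3          21    23.52      0.270
4+         21    21.56      0.015
Sum = 2.11

2.11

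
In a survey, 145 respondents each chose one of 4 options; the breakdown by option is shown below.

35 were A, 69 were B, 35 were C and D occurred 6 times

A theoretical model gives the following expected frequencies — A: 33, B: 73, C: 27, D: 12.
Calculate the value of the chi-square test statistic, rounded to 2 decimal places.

5.71

cat         O        E   (O−E)²/E
A          35       33      0.121
B          69       73      0.219
C          35       27      2.370
D           6       12      3.000
Sum = 5.71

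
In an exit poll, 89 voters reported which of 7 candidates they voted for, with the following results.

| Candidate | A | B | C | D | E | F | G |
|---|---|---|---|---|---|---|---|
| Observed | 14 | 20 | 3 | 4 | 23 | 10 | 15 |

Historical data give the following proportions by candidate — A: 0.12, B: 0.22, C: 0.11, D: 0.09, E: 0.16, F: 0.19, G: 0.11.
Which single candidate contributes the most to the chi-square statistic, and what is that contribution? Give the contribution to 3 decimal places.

E, 5.389

Expected counts E_i = n·p_i: 89×0.12 = 10.68, 89×0.22 = 19.58, 89×0.11 = 9.79, 89×0.09 = 8.01, 89×0.16 = 14.24, 89×0.19 = 16.91, 89×0.11 = 9.79.
A: (14 − 10.68)²/10.68 = 11.0224/10.68 = 1.0321
B: (20 − 19.58)²/19.58 = 0.1764/19.58 = 0.0090
C: (3 − 9.79)²/9.79 = 46.1041/9.79 = 4.7093
D: (4 − 8.01)²/8.01 = 16.0801/8.01 = 2.0075
E: (23 − 14.24)²/14.24 = 76.7376/14.24 = 5.3889
F: (10 − 16.91)²/16.91 = 47.7481/16.91 = 2.8237
G: (15 − 9.79)²/9.79 = 27.1441/9.79 = 2.7726
The largest term is for E: 5.389.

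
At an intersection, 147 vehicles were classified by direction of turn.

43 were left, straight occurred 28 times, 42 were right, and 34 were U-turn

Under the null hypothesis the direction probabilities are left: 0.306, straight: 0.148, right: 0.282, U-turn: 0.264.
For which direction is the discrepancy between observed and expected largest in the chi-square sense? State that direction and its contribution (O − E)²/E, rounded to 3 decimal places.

Expected counts E_i = n·p_i: 147×0.306 = 44.982, 147×0.148 = 21.756, 147×0.282 = 41.454, 147×0.264 = 38.808.
χ² = (43−44.982)²/44.982 + (28−21.756)²/21.756 + (42−41.454)²/41.454 + (34−38.808)²/38.808
   = 0.0873 + 1.7920 + 0.0072 + 0.5957
The largest term is for straight: 1.792.

straight, 1.792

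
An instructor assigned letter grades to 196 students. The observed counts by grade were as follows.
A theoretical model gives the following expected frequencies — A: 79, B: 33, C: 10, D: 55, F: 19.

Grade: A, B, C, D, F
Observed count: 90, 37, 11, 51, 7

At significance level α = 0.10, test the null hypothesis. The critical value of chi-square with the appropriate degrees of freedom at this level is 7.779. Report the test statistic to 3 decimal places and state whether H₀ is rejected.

χ² = (90−79)²/79 + (37−33)²/33 + (11−10)²/10 + (51−55)²/55 + (7−19)²/19
   = 1.5316 + 0.4848 + 0.1000 + 0.2909 + 7.5789
Sum = 9.986
df = 4. Since 9.986 > 7.779, we reject H₀.

9.986; reject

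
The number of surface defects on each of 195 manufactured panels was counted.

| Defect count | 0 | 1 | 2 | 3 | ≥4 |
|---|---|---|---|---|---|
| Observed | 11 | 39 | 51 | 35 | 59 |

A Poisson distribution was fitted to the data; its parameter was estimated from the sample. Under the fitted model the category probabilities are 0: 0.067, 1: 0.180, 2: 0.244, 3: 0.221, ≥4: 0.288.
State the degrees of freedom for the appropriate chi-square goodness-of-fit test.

There are k = 5 categories and 1 parameter estimated from the data, so df = 5 − 1 − 1 = 3.

3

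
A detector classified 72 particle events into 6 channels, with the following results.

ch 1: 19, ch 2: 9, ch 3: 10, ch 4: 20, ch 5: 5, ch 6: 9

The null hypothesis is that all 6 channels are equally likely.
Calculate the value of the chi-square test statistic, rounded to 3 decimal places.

Under H₀ each category has probability 1/6, so each expected count is 72/6 = 12.
ch 1: (19 − 12)²/12 = 49/12 = 4.0833
ch 2: (9 − 12)²/12 = 9/12 = 0.7500
ch 3: (10 − 12)²/12 = 4/12 = 0.3333
ch 4: (20 − 12)²/12 = 64/12 = 5.3333
ch 5: (5 − 12)²/12 = 49/12 = 4.0833
ch 6: (9 − 12)²/12 = 9/12 = 0.7500
Sum = 15.333

15.333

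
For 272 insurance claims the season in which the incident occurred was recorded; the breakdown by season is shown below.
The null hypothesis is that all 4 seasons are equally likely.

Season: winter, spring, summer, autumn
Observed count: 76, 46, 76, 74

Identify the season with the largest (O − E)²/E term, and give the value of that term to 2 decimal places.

spring, 7.12

Expected count for each of the 4 categories: 272/4 = 68.
cat         O        E   (O−E)²/E
winter     76       68      0.941
spring     46       68      7.118
summer     76       68      0.941
autumn     74       68      0.529
The largest term is for spring: 7.12.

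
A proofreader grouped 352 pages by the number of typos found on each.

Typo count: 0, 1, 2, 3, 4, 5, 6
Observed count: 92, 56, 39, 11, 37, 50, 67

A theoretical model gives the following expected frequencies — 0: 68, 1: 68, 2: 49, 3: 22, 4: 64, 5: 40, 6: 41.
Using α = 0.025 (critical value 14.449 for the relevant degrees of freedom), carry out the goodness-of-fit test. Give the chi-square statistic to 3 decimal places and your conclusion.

cat         O        E   (O−E)²/E
0          92       68     8.4706
1          56       68     2.1176
2          39       49     2.0408
3          11       22     5.5000
4          37       64    11.3906
5          50       40     2.5000
6          67       41    16.4878
Sum = 48.507
df = 6. Since 48.507 > 14.449, we reject H₀.

48.507; reject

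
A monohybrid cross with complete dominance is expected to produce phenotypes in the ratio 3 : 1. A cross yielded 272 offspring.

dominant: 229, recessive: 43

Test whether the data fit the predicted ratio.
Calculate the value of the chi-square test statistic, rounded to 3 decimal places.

12.255

Ratio total = 4. Expected counts: 272×3/4 = 204, 272×1/4 = 68.
cat            O        E   (O−E)²/E
dominant     229      204     3.0637
recessive     43       68     9.1912
Sum = 12.255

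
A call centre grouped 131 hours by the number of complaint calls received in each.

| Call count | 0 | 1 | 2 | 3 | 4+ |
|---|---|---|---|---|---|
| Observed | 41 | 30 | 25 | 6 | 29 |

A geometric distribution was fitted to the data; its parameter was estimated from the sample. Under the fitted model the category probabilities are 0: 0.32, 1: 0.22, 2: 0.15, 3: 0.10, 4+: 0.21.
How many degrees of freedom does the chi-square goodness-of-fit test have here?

3

There are k = 5 categories and 1 parameter estimated from the data, so df = 5 − 1 − 1 = 3.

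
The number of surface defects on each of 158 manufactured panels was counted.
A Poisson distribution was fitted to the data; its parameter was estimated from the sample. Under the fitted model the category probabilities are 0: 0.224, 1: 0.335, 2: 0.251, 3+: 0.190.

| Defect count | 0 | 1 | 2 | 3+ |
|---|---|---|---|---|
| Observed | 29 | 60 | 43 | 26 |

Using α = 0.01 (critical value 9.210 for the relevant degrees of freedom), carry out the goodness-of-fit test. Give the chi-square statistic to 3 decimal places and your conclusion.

Expected counts E_i = n·p_i: 158×0.224 = 35.392, 158×0.335 = 52.93, 158×0.251 = 39.658, 158×0.190 = 30.02.
0: (29 − 35.392)²/35.392 = 40.857664/35.392 = 1.1544
1: (60 − 52.93)²/52.93 = 49.9849/52.93 = 0.9444
2: (43 − 39.658)²/39.658 = 11.168964/39.658 = 0.2816
3+: (26 − 30.02)²/30.02 = 16.1604/30.02 = 0.5383
Sum = 2.919
df = 2. Since 2.919 < 9.210, we do not reject H₀.

2.919; do not reject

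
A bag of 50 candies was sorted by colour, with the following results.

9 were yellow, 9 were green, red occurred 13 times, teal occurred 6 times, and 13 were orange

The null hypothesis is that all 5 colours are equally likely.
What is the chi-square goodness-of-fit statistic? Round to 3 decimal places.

3.600

Under H₀ each category has probability 1/5, so each expected count is 50/5 = 10.
yellow: (9 − 10)²/10 = 1/10 = 0.1000
green: (9 − 10)²/10 = 1/10 = 0.1000
red: (13 − 10)²/10 = 9/10 = 0.9000
teal: (6 − 10)²/10 = 16/10 = 1.6000
orange: (13 − 10)²/10 = 9/10 = 0.9000
Sum = 3.600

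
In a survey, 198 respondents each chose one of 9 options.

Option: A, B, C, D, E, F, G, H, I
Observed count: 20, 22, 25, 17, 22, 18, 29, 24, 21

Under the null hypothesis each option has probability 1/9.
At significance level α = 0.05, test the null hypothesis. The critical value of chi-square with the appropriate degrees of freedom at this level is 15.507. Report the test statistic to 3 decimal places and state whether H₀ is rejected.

4.909; do not reject

Under H₀ each category has probability 1/9, so each expected count is 198/9 = 22.
cat         O        E   (O−E)²/E
A          20       22     0.1818
B          22       22     0.0000
C          25       22     0.4091
D          17       22     1.1364
E          22       22     0.0000
F          18       22     0.7273
G          29       22     2.2273
H          24       22     0.1818
I          21       22     0.0455
Sum = 4.909
df = 8. Since 4.909 < 15.507, we do not reject H₀.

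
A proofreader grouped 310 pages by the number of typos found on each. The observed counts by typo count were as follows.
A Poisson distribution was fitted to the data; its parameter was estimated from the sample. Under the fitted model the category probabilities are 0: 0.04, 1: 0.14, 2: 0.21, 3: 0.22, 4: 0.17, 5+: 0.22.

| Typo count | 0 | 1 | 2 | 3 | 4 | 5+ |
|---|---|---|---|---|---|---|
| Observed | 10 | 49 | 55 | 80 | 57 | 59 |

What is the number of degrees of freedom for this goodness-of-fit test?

4

There are k = 6 categories and 1 parameter estimated from the data, so df = 6 − 1 − 1 = 4.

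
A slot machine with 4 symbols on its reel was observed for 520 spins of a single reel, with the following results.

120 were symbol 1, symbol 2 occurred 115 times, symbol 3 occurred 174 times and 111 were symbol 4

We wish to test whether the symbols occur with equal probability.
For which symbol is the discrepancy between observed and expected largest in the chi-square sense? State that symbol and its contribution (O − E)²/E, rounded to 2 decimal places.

symbol 3, 14.89

Under H₀ each category has probability 1/4, so each expected count is 520/4 = 130.
χ² = (120−130)²/130 + (115−130)²/130 + (174−130)²/130 + (111−130)²/130
   = 0.769 + 1.731 + 14.892 + 2.777
The largest term is for symbol 3: 14.89.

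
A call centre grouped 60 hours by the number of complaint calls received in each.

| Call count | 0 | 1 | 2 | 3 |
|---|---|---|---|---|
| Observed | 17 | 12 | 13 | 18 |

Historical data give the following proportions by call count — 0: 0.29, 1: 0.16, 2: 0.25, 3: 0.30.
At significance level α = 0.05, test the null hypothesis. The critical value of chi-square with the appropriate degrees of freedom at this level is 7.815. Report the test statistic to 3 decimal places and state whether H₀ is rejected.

Expected counts E_i = n·p_i: 60×0.29 = 17.4, 60×0.16 = 9.6, 60×0.25 = 15, 60×0.30 = 18.
cat         O        E   (O−E)²/E
0          17     17.4     0.0092
1          12      9.6     0.6000
2          13       15     0.2667
3          18       18     0.0000
Sum = 0.876
df = 3. Since 0.876 < 7.815, we do not reject H₀.

0.876; do not reject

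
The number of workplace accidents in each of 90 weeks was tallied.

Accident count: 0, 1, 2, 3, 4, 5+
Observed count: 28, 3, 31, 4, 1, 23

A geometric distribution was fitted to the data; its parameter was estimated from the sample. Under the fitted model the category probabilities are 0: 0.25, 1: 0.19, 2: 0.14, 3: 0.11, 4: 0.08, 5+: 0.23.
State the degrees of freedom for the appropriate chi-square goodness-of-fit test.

4

There are k = 6 categories and 1 parameter estimated from the data, so df = 6 − 1 − 1 = 4.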